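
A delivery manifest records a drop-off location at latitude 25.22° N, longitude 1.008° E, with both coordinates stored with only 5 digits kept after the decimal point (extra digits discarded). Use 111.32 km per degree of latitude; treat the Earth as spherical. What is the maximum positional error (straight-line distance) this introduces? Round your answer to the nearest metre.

2 metres

Truncating at 5 decimal places can drop up to a full unit in the last place, so each coordinate may be off by as much as 1e-05°.
N–S: 1e-05° × 111320 m/° = 1.1132 m.
Longitude error → 1e-05 × 111320 × cos 25.22° = 1e-05 × 111320 × 0.9047 ≈ 1.00709 m.
Combining orthogonally: (1.1132² + 1.00709²)^½ ≈ 1.50115 m.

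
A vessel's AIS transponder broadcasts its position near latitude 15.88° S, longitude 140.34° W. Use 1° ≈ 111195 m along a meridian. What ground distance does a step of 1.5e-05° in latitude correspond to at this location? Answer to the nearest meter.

2 meters

1.5e-05° × 111195 m/° = 1.66793 m.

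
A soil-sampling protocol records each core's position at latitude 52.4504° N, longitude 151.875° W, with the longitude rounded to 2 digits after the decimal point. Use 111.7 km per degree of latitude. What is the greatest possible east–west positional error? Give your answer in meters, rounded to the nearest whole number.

Rounding to 2 decimal places leaves the longitude within ±0.005° of the true value.
One degree of longitude at 52.4504° is 111700 × cos 52.4504° ≈ 111700 × 0.6094 = 68075.3 m.
Maximum E–W displacement: 0.005 × 68075.3 = 340.377 m.

340 meters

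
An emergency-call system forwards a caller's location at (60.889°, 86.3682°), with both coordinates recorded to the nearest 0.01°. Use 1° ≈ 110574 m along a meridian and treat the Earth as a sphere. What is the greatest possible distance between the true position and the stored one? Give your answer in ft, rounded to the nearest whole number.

2017 ft

Rounding to 2 decimal places leaves each coordinate within ±0.005° of the true value.
North–south component: 0.005° × 110574 = 552.87 m.
E–W at 60.889°: 0.005° × 110574 × cos 60.889° = 0.005 × 110574 × 0.4865 ≈ 268.973 m.
Combining orthogonally: (552.87² + 268.973²)^½ ≈ 614.827 m.
In feet: 614.827 m ÷ 0.3048 ≈ 2017.1 ft.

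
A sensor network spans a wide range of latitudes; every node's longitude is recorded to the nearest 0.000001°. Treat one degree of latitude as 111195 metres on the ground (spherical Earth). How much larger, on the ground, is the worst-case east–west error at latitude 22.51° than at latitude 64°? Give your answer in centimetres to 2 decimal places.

Rounding to 6 decimal places leaves the longitude within ±5e-07° of the true value.
At 22.51°: 5e-07° × 111195 × cos 22.51° = 5e-07 × 111195 × 0.9238 ≈ 0.051362 m.
At 64°: 5e-07° × 111195 × cos 64° = 5e-07 × 111195 × 0.4384 ≈ 0.024372 m.
So the lower-latitude error exceeds the higher by 0.051362 − 0.024372 = 0.026989 m.
That is 0.0269893 m = 2.6989 cm.

2.70 centimetres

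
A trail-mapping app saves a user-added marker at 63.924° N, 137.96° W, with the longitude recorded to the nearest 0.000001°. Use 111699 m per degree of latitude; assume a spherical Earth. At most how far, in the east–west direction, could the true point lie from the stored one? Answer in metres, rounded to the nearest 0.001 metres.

0.025 metres

Rounding to 6 decimal places leaves the longitude within ±5e-07° of the true value.
Parallels shrink by cos φ, so at 63.924° a degree of longitude is 111699 × 0.4396 ≈ 49098.7 m.
East–west error: 5e-07° × 49098.7 m/° ≈ 0.0245494 m.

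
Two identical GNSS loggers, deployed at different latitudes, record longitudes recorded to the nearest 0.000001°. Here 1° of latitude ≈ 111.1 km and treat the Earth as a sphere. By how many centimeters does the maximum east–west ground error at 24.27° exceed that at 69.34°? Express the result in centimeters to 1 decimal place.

3.1 centimeters

Rounding to 6 decimal places leaves the longitude within ±5e-07° of the true value.
Error at 24.27° = 5e-07° × 111100 × cos 24.27° ≈ 0.05555 × 0.9116 = 0.05064 m.
At 69.34°: 5e-07° × 111100 × cos 69.34° = 5e-07 × 111100 × 0.3528 ≈ 0.019599 m.
Difference: 0.05064 − 0.019599 = 0.031041 m.
That is 0.0310412 m = 3.1041 cm.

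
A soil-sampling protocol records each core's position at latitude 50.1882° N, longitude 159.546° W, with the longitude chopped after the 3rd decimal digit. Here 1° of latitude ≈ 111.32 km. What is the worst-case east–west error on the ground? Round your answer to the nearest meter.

71 meters

Truncating at 3 decimal places can drop up to a full unit in the last place, so the longitude may be off by as much as 0.001°.
Parallels shrink by cos φ, so at 50.1882° a degree of longitude is 111320 × 0.6403 ≈ 71274.6 m.
East–west error: 0.001° × 71274.6 m/° ≈ 71.2746 m.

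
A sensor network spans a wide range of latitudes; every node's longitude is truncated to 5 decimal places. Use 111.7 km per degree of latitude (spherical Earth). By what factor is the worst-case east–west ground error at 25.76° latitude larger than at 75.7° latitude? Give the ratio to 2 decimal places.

Truncating at 5 decimal places can drop up to a full unit in the last place, so the longitude may be off by as much as 1e-05°.
Error at 25.76° = 1e-05° × 111700 × cos 25.76° ≈ 1.117 × 0.9006 = 1.006 m.
Error at 75.7° = 1e-05° × 111700 × cos 75.7° ≈ 1.117 × 0.2470 = 0.2759 m.
Ratio: 1.006 / 0.2759 = cos 25.76° / cos 75.7° ≈ 3.6463.

3.65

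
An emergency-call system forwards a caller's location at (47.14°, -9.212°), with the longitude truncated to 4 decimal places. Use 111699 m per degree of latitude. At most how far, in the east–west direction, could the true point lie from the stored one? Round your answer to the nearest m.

Truncating at 4 decimal places can drop up to a full unit in the last place, so the longitude may be off by as much as 0.0001°.
At latitude 47.14° a degree of longitude spans 111699 m × cos 47.14° = 111699 × 0.6802 ≈ 75978.7 m.
East–west error: 0.0001° × 75978.7 m/° ≈ 7.59787 m.

8 m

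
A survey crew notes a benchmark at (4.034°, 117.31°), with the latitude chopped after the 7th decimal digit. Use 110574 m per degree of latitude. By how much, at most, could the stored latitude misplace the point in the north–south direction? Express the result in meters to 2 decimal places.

0.01 meters

Truncating at 7 decimal places can drop up to a full unit in the last place, so the latitude may be off by as much as 1e-07°.
Along the meridian that is 1e-07° × 110574 m/° = 0.0110574 m.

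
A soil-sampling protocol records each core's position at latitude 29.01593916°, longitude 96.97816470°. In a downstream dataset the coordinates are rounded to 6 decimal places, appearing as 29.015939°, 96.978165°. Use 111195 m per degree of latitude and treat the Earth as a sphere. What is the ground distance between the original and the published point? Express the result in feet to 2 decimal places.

0.11 feet

The latitude changed by +0.00000016° and the longitude by -0.00000030°.
N–S: 0.00000016° × 111195 m/° = 0.0177912 m.
East–west at this latitude: -0.00000030° × 111195 × cos 29.0159° ≈ -0.00000030 × 97238.3 = -0.0291715 m.
Combined displacement = (0.0177912² + 0.0291715²)^½ ≈ 0.0341687 m.
Converting: 0.0341687 m × 3.2808 ft/m ≈ 0.1121 ft.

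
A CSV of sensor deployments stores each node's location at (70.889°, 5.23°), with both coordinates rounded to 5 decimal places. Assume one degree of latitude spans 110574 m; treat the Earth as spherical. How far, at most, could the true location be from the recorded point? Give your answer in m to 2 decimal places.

Rounding to 5 decimal places leaves each coordinate within ±5e-06° of the true value.
N–S: 5e-06° × 110574 m/° = 0.55287 m.
Longitude error → 5e-06 × 110574 × cos 70.889° = 5e-06 × 110574 × 0.3274 ≈ 0.181009 m.
Worst case both components are at the extreme and orthogonal: √(0.55287² + 0.181009²) ≈ 0.581747 m.

0.58 m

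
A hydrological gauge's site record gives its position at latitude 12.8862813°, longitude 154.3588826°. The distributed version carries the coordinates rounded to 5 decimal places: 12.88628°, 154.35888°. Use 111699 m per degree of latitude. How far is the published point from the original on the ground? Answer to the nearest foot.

1 feet

Δlat = 12.8862813 − 12.88628 = +0.0000013°; Δlon = 154.3588826 − 154.35888 = +0.0000026°.
North–south shift: 0.0000013 × 111699 = 0.145209 m.
East–west at this latitude: 0.0000026° × 111699 × cos 12.8863° ≈ 0.0000026 × 108886 = 0.283103 m.
Distance: √(0.145209² + 0.283103²) ≈ 0.318171 m.
Converting: 0.318171 m × 3.2808 ft/m ≈ 1.0439 ft.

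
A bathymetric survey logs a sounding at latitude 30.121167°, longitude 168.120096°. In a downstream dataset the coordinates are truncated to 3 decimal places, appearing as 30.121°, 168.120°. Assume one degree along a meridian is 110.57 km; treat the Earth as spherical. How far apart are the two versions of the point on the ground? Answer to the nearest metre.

21 metres

Δlat = 30.121167 − 30.121 = +0.000167°; Δlon = 168.120096 − 168.120 = +0.000096°.
N–S: 0.000167° × 110570 m/° = 18.4652 m.
East–west at this latitude: 0.000096° × 110570 × cos 30.121° ≈ 0.000096 × 95639.5 = 9.18139 m.
Combined displacement = (18.4652² + 9.18139²)^½ ≈ 20.6219 m.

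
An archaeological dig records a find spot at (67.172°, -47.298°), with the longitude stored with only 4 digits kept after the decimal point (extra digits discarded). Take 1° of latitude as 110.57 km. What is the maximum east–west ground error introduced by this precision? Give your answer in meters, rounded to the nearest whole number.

4 meters

Truncating at 4 decimal places can drop up to a full unit in the last place, so the longitude may be off by as much as 0.0001°.
At latitude 67.172° a degree of longitude spans 110570 m × cos 67.172° = 110570 × 0.3880 ≈ 42897.4 m.
Maximum E–W displacement: 0.0001 × 42897.4 = 4.28974 m.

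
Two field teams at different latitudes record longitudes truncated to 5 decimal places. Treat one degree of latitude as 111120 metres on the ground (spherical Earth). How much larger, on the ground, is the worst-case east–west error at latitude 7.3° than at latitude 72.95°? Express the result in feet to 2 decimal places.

2.55 feet

Truncating at 5 decimal places can drop up to a full unit in the last place, so the longitude may be off by as much as 1e-05°.
Error at 7.3° = 1e-05° × 111120 × cos 7.3° ≈ 1.1112 × 0.9919 = 1.1022 m.
At 72.95°: 1e-05° × 111120 × cos 72.95° = 1e-05 × 111120 × 0.2932 ≈ 0.32581 m.
So the lower-latitude error exceeds the higher by 1.1022 − 0.32581 = 0.77638 m.
In feet: 0.776382 m ÷ 0.3048 ≈ 2.5472 ft.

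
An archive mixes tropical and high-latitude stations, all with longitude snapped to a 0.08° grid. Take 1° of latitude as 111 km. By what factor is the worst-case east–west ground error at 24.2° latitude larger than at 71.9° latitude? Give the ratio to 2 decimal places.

With a 0.08° grid the true value lies within half a step, ±0.08°/2 = ±0.04°, of the stored one.
Error at 24.2° = 0.04° × 111000 × cos 24.2° ≈ 4440 × 0.9121 = 4049.8 m.
At 71.9°: 0.04° × 111000 × cos 71.9° = 0.04 × 111000 × 0.3107 ≈ 1379.4 m.
The ratio reduces to cos 24.2° / cos 71.9° = 0.9121/0.3107 ≈ 2.9359.

2.94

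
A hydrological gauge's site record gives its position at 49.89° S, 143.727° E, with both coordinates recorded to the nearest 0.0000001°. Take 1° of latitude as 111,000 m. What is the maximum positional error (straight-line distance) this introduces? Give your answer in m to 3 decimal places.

Rounding to 7 decimal places leaves each coordinate within ±5e-08° of the true value.
North–south component: 5e-08° × 111000 = 0.00555 m.
Longitude error → 5e-08 × 111000 × cos 49.89° = 5e-08 × 111000 × 0.6443 ≈ 0.00357563 m.
The two errors are perpendicular, so the maximum displacement is √(0.00555² + 0.00357563²) ≈ 0.00660209 m.

0.007 m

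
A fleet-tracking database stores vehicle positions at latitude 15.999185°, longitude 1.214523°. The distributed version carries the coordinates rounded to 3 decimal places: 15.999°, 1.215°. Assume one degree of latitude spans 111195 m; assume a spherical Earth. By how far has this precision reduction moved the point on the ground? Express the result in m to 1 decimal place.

Δlat = 15.999185 − 15.999 = +0.000185°; Δlon = 1.214523 − 1.215 = -0.000477°.
N–S: 0.000185° × 111195 m/° = 20.5711 m.
E–W at 15.999°: -0.000477° × 111195 × cos 15.999° = -0.000477 × 111195 × 0.9613 ≈ -50.9856 m.
Distance: √(20.5711² + 50.9856²) ≈ 54.9791 m.

55.0 m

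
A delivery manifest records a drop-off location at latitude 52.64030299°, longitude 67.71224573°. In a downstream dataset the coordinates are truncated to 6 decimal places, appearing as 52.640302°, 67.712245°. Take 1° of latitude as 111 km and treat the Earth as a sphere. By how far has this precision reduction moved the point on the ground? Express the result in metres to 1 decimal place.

0.1 metres

The latitude changed by +0.00000099° and the longitude by +0.00000073°.
North–south shift: 0.00000099 × 111000 = 0.10989 m.
East–west at this latitude: 0.00000073° × 111000 × cos 52.6403° ≈ 0.00000073 × 67356.7 = 0.0491704 m.
Distance: √(0.10989² + 0.0491704²) ≈ 0.120389 m.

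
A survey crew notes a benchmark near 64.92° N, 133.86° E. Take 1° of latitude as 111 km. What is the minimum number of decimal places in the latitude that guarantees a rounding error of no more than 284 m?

3

One degree of latitude covers 111000 m.
N decimal places → at most half a unit in the last place, 0.5 × 10⁻ᴺ° = 111000/2 × 10⁻ᴺ m.
Need 0.5 × 111000 × 10⁻ᴺ ≤ 284 → 10⁻ᴺ ≤ 5.117e-03, so N ≥ 2.29.
So 3 decimal places suffice (55.5 m); 2 would allow up to 555 m.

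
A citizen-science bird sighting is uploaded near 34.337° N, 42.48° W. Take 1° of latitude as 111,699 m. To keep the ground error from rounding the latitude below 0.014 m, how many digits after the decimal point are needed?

7 decimal places

One degree of latitude covers 111699 m.
Rounding to N decimal places gives at most 0.5 × 10⁻ᴺ degrees of error, i.e. 0.5 × 10⁻ᴺ × 111699 m.
Setting 55849.5 × 10⁻ᴺ ≤ 0.014 gives 10ᴺ ≥ 3.989e+06, i.e. N ≥ 6.60.
N = 6 would give 0.0558 m (too coarse); N = 7 gives 0.00558 m ≤ 0.014 m.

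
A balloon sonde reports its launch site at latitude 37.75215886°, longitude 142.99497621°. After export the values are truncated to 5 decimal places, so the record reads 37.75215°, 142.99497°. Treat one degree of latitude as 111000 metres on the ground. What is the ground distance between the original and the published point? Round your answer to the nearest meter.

1 meters

The latitude changed by +0.00000886° and the longitude by +0.00000621°.
N–S: 0.00000886° × 111000 m/° = 0.98346 m.
East–west at this latitude: 0.00000621° × 111000 × cos 37.7522° ≈ 0.00000621 × 87764 = 0.545014 m.
Hypotenuse of the two orthogonal shifts: √(0.98346² + 0.545014²) = 1.12438 m.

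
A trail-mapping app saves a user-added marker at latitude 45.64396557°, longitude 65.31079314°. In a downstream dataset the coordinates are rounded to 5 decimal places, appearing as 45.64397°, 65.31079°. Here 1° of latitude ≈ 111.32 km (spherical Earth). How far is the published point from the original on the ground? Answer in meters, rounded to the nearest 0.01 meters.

0.55 meters

The latitude changed by -0.00000443° and the longitude by +0.00000314°.
N–S: -0.00000443° × 111320 m/° = -0.493148 m.
East–west at this latitude: 0.00000314° × 111320 × cos 45.644° ≈ 0.00000314 × 77825.5 = 0.244372 m.
Hypotenuse of the two orthogonal shifts: √(0.493148² + 0.244372²) = 0.550375 m.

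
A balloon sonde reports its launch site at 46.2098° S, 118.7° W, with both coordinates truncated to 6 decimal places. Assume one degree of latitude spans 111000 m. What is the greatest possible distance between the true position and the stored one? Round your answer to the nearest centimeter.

13 centimeters

Truncating at 6 decimal places can drop up to a full unit in the last place, so each coordinate may be off by as much as 1e-06°.
N–S: 1e-06° × 111000 m/° = 0.111 m.
East–west component at 46.2098°: 1e-06° × 111000 × cos 46.2098° ≈ 1e-06 × 76814.2 ≈ 0.0768142 m.
Worst case both components are at the extreme and orthogonal: √(0.111² + 0.0768142²) ≈ 0.134987 m.
That is 0.134987 m = 13.499 cm.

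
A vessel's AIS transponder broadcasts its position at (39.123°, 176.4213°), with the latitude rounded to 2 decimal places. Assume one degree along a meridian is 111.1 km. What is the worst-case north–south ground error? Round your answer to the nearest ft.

1823 ft

Rounding to 2 decimal places leaves the latitude within ±0.005° of the true value.
Along the meridian that is 0.005° × 111100 m/° = 555.5 m.
Converting: 555.5 m × 3.2808 ft/m ≈ 1822.5 ft.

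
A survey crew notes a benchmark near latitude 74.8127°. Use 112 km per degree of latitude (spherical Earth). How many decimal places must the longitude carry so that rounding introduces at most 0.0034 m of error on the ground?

7 decimal places

At 74.8127° one degree of longitude covers 112000 × cos 74.8127° ≈ 112000 × 0.2620 ≈ 29341.2 m.
With N decimal places the half-ulp bound is 0.5·10⁻ᴺ°, or 0.5·10⁻ᴺ × 29341.2 m on the ground.
Setting 14670.6 × 10⁻ᴺ ≤ 0.0034 gives 10ᴺ ≥ 4.315e+06, i.e. N ≥ 6.63.
So 7 decimal places suffice (0.00147 m); 6 would allow up to 0.0147 m.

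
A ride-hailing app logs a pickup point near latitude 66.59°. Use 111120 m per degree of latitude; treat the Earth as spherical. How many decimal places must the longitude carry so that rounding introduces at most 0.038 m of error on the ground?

6

At 66.59° one degree of longitude covers 111120 × cos 66.59° ≈ 111120 × 0.3973 ≈ 44148.9 m.
N decimal places → at most half a unit in the last place, 0.5 × 10⁻ᴺ° = 44148.9/2 × 10⁻ᴺ m.
Setting 22074.4 × 10⁻ᴺ ≤ 0.038 gives 10ᴺ ≥ 5.809e+05, i.e. N ≥ 5.76.
N = 5 would give 0.221 m (too coarse); N = 6 gives 0.0221 m ≤ 0.038 m.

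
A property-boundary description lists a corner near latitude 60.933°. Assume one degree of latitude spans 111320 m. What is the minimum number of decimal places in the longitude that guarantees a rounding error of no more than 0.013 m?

At 60.933° one degree of longitude covers 111320 × cos 60.933° ≈ 111320 × 0.4858 ≈ 54082.8 m.
With N decimal places the half-ulp bound is 0.5·10⁻ᴺ°, or 0.5·10⁻ᴺ × 54082.8 m on the ground.
Need 0.5 × 54082.8 × 10⁻ᴺ ≤ 0.013 → 10⁻ᴺ ≤ 4.807e-07, so N ≥ 6.32.
N = 6 would give 0.027 m (too coarse); N = 7 gives 0.0027 m ≤ 0.013 m.

7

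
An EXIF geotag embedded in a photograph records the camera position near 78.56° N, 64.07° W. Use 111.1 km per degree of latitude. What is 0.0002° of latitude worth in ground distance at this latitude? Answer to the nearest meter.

22 meters

Along a meridian 0.0002° is 0.0002 × 111100 = 22.22 m.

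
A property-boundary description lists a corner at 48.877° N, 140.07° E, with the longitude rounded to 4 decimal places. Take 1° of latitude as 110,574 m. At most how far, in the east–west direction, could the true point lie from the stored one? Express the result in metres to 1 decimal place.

Rounding to 4 decimal places leaves the longitude within ±5e-05° of the true value.
At latitude 48.877° a degree of longitude spans 110574 m × cos 48.877° = 110574 × 0.6577 ≈ 72722.1 m.
Maximum E–W displacement: 5e-05 × 72722.1 = 3.6361 m.

3.6 metres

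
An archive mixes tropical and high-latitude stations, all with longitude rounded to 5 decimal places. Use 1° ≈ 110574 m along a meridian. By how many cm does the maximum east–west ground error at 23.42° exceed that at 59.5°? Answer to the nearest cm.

23 cm

Rounding to 5 decimal places leaves the longitude within ±5e-06° of the true value.
Error at 23.42° = 5e-06° × 110574 × cos 23.42° ≈ 0.55287 × 0.9176 = 0.50732 m.
At 59.5°: 5e-06° × 110574 × cos 59.5° = 5e-06 × 110574 × 0.5075 ≈ 0.2806 m.
Difference: 0.50732 − 0.2806 = 0.22672 m.
That is 0.22672 m = 22.672 cm.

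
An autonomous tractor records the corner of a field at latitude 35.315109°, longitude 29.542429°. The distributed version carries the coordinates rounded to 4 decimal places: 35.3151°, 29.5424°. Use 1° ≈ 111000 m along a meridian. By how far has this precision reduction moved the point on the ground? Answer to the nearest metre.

The latitude changed by +0.000009° and the longitude by +0.000029°.
N–S: 0.000009° × 111000 m/° = 0.999 m.
E–W at 35.3151°: 0.000029° × 111000 × cos 35.3151° = 0.000029 × 111000 × 0.8160 ≈ 2.62666 m.
Distance: √(0.999² + 2.62666²) ≈ 2.81022 m.

3 metres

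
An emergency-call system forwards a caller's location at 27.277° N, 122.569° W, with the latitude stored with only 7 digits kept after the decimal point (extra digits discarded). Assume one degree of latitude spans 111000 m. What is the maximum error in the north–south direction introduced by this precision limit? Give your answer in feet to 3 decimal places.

Truncating at 7 decimal places can drop up to a full unit in the last place, so the latitude may be off by as much as 1e-07°.
Along the meridian that is 1e-07° × 111000 m/° = 0.0111 m.
Converting: 0.0111 m × 3.2808 ft/m ≈ 0.036417 ft.

0.036 feet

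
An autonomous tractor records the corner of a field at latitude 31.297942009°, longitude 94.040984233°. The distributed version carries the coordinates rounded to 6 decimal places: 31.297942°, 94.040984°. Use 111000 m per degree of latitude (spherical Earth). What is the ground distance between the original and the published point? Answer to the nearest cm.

2 cm

Δlat = 31.297942009 − 31.297942 = +0.000000009°; Δlon = 94.040984233 − 94.040984 = +0.000000233°.
North–south shift: 0.000000009 × 111000 = 0.000999 m.
E–W at 31.2979°: 0.000000233° × 111000 × cos 31.2979° = 0.000000233 × 111000 × 0.8545 ≈ 0.0220994 m.
Distance: √(0.000999² + 0.0220994²) ≈ 0.0221219 m.
That is 0.0221219 m = 2.2122 cm.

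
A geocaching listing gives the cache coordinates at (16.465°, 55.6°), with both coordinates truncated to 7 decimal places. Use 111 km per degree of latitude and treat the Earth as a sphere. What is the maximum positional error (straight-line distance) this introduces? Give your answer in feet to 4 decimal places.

0.0505 feet

Truncating at 7 decimal places can drop up to a full unit in the last place, so each coordinate may be off by as much as 1e-07°.
Latitude error → 1e-07 × 111000 = 0.0111 m along the meridian.
Longitude error → 1e-07 × 111000 × cos 16.465° = 1e-07 × 111000 × 0.9590 ≈ 0.0106448 m.
The two errors are perpendicular, so the maximum displacement is √(0.0111² + 0.0106448²) ≈ 0.0153793 m.
Converting: 0.0153793 m × 3.2808 ft/m ≈ 0.050457 ft.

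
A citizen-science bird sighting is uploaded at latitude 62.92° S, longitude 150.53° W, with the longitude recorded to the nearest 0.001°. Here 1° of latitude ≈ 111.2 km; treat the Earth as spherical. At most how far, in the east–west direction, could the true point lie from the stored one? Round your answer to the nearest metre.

25 metres

Rounding to 3 decimal places leaves the longitude within ±0.0005° of the true value.
One degree of longitude at 62.92° is 111200 × cos 62.92° ≈ 111200 × 0.4552 = 50622 m.
So at most 0.0005° × 50622 ≈ 25.311 m east–west.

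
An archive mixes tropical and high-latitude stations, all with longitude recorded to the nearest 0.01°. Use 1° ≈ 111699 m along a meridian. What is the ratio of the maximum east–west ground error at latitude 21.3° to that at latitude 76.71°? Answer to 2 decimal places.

4.05

Rounding to 2 decimal places leaves the longitude within ±0.005° of the true value.
Error at 21.3° = 0.005° × 111699 × cos 21.3° ≈ 558.5 × 0.9317 = 520.34 m.
At 76.71°: 0.005° × 111699 × cos 76.71° = 0.005 × 111699 × 0.2299 ≈ 128.39 m.
Ratio: 520.34 / 128.39 = cos 21.3° / cos 76.71° ≈ 4.0529.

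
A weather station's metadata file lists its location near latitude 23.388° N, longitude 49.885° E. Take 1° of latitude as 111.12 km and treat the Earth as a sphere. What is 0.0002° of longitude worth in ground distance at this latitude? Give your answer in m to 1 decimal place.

20.4 m

At 23.388° a degree of longitude is 111120 × cos 23.388° ≈ 101990 m, so 0.0002° corresponds to 20.398 m.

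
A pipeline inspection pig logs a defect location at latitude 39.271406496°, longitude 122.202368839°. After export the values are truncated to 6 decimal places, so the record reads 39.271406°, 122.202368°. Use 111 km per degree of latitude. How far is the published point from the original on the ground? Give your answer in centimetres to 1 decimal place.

9.1 centimetres

Δlat = 39.271406496 − 39.271406 = +0.000000496°; Δlon = 122.202368839 − 122.202368 = +0.000000839°.
N–S: 0.000000496° × 111000 m/° = 0.055056 m.
East–west at this latitude: 0.000000839° × 111000 × cos 39.2714° ≈ 0.000000839 × 85931.3 = 0.0720964 m.
Combined displacement = (0.055056² + 0.0720964²)^½ ≈ 0.0907141 m.
That is 0.0907141 m = 9.0714 cm.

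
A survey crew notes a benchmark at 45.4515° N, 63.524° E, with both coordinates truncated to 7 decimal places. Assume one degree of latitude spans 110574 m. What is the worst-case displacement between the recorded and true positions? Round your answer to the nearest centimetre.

1 centimetres

Truncating at 7 decimal places can drop up to a full unit in the last place, so each coordinate may be off by as much as 1e-07°.
N–S: 1e-07° × 110574 m/° = 0.0110574 m.
E–W at 45.4515°: 1e-07° × 110574 × cos 45.4515° = 1e-07 × 110574 × 0.7015 ≈ 0.00775691 m.
The two errors are perpendicular, so the maximum displacement is √(0.0110574² + 0.00775691²) ≈ 0.0135069 m.
That is 0.0135069 m = 1.3507 cm.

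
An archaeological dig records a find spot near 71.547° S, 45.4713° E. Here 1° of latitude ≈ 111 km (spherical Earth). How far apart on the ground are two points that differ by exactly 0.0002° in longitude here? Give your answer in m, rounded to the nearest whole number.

0.0002° of longitude at 71.547° is 0.0002 × 111000 × cos 71.547° ≈ 0.0002 × 35134.5 = 7.02689 m.

7 m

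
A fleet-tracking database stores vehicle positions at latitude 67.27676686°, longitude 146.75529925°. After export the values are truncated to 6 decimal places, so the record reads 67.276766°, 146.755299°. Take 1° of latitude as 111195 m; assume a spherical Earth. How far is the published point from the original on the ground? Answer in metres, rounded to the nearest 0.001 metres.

0.096 metres

The latitude changed by +0.00000086° and the longitude by +0.00000025°.
N–S: 0.00000086° × 111195 m/° = 0.0956277 m.
East–west at this latitude: 0.00000025° × 111195 × cos 67.2768° ≈ 0.00000025 × 42952.4 = 0.0107381 m.
Distance: √(0.0956277² + 0.0107381²) ≈ 0.0962287 m.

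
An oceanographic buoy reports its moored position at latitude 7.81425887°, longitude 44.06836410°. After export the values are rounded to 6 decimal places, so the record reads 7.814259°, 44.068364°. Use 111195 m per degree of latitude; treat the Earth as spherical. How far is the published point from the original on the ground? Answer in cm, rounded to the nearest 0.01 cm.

The latitude changed by -0.00000013° and the longitude by +0.00000010°.
North–south shift: -0.00000013 × 111195 = -0.0144554 m.
E–W at 7.81426°: 0.00000010° × 111195 × cos 7.81426° = 0.00000010 × 111195 × 0.9907 ≈ 0.0110162 m.
Distance: √(0.0144554² + 0.0110162²) ≈ 0.0181746 m.
That is 0.0181746 m = 1.8175 cm.

1.82 cm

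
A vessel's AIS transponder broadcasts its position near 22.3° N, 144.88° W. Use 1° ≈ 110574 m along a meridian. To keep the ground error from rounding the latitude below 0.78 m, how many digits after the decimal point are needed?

One degree of latitude covers 110574 m.
N decimal places → at most half a unit in the last place, 0.5 × 10⁻ᴺ° = 110574/2 × 10⁻ᴺ m.
Setting 55287 × 10⁻ᴺ ≤ 0.78 gives 10ᴺ ≥ 7.088e+04, i.e. N ≥ 4.85.
So 5 decimal places suffice (0.553 m); 4 would allow up to 5.53 m.

5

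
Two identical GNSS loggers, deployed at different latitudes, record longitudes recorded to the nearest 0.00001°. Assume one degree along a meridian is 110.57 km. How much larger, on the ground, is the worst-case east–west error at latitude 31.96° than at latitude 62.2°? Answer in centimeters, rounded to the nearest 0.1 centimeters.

21.1 centimeters

Rounding to 5 decimal places leaves the longitude within ±5e-06° of the true value.
Error at 31.96° = 5e-06° × 110570 × cos 31.96° ≈ 0.55285 × 0.8484 = 0.46905 m.
Error at 62.2° = 5e-06° × 110570 × cos 62.2° ≈ 0.55285 × 0.4664 = 0.25784 m.
So the lower-latitude error exceeds the higher by 0.46905 − 0.25784 = 0.21121 m.
That is 0.211206 m = 21.121 cm.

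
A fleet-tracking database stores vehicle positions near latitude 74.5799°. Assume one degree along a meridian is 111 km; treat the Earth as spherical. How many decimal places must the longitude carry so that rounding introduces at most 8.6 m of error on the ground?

At 74.5799° one degree of longitude covers 111000 × cos 74.5799° ≈ 111000 × 0.2659 ≈ 29514.3 m.
N decimal places → at most half a unit in the last place, 0.5 × 10⁻ᴺ° = 29514.3/2 × 10⁻ᴺ m.
Need 0.5 × 29514.3 × 10⁻ᴺ ≤ 8.6 → 10⁻ᴺ ≤ 5.828e-04, so N ≥ 3.23.
At 3 places the error can reach 14.8 m, but 4 places keeps it to 1.48 m.

4 decimal places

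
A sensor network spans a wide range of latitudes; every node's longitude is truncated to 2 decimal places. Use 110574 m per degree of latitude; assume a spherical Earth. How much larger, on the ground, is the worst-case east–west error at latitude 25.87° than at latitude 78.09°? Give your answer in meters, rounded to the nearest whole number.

767 meters

Truncating at 2 decimal places can drop up to a full unit in the last place, so the longitude may be off by as much as 0.01°.
At 25.87°: 0.01° × 110574 × cos 25.87° = 0.01 × 110574 × 0.8998 ≈ 994.93 m.
At 78.09°: 0.01° × 110574 × cos 78.09° = 0.01 × 110574 × 0.2064 ≈ 228.2 m.
Difference: 994.93 − 228.2 = 766.73 m.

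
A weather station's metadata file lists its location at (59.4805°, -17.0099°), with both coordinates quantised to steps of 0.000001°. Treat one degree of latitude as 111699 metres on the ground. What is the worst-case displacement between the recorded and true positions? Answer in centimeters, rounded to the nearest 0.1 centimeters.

6.3 centimeters

With a 0.000001° grid the true value lies within half a step, ±0.000001°/2 = ±5e-07°, of the stored one.
North–south component: 5e-07° × 111699 = 0.0558495 m.
East–west component at 59.4805°: 5e-07° × 111699 × cos 59.4805° ≈ 5e-07 × 56724.3 ≈ 0.0283621 m.
The two errors are perpendicular, so the maximum displacement is √(0.0558495² + 0.0283621²) ≈ 0.0626385 m.
That is 0.0626385 m = 6.2638 cm.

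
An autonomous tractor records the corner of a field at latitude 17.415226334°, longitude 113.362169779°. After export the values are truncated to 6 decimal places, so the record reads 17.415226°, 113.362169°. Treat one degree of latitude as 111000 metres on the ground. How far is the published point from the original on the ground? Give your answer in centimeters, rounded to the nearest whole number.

9 centimeters

The latitude changed by +0.000000334° and the longitude by +0.000000779°.
N–S: 0.000000334° × 111000 m/° = 0.037074 m.
East–west at this latitude: 0.000000779° × 111000 × cos 17.4152° ≈ 0.000000779 × 105912 = 0.0825053 m.
Combined displacement = (0.037074² + 0.0825053²)^½ ≈ 0.0904523 m.
That is 0.0904523 m = 9.0452 cm.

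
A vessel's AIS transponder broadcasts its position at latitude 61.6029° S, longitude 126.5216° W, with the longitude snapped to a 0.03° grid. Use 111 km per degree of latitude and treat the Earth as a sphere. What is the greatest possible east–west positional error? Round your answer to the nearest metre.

792 metres

With a 0.03° grid the true value lies within half a step, ±0.03°/2 = ±0.015°, of the stored one.
Parallels shrink by cos φ, so at 61.6029° a degree of longitude is 111000 × 0.4756 ≈ 52789.3 m.
So at most 0.015° × 52789.3 ≈ 791.84 m east–west.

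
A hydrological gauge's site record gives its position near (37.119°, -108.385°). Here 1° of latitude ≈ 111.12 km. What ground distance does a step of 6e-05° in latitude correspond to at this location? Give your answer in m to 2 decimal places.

Along a meridian 6e-05° is 6e-05 × 111120 = 6.6672 m.

6.67 m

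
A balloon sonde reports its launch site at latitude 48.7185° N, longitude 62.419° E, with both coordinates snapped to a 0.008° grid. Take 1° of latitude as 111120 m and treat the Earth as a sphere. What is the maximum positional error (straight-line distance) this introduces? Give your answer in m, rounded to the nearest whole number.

With a 0.008° grid the true value lies within half a step, ±0.008°/2 = ±0.004°, of the stored one.
North–south component: 0.004° × 111120 = 444.48 m.
E–W at 48.7185°: 0.004° × 111120 × cos 48.7185° = 0.004 × 111120 × 0.6598 ≈ 293.25 m.
Worst case both components are at the extreme and orthogonal: √(444.48² + 293.25²) ≈ 532.502 m.

533 m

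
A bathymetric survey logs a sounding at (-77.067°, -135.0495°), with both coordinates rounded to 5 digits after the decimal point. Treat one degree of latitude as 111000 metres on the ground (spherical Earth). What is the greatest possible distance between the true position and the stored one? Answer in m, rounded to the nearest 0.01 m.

Rounding to 5 decimal places leaves each coordinate within ±5e-06° of the true value.
North–south component: 5e-06° × 111000 = 0.555 m.
East–west component at 77.067°: 5e-06° × 111000 × cos 77.067° ≈ 5e-06 × 24843.1 ≈ 0.124215 m.
Worst case both components are at the extreme and orthogonal: √(0.555² + 0.124215²) ≈ 0.568731 m.

0.57 m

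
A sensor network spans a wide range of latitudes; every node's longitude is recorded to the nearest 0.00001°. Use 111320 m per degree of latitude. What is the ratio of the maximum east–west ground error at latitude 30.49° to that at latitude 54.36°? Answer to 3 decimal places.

Rounding to 5 decimal places leaves the longitude within ±5e-06° of the true value.
Error at 30.49° = 5e-06° × 111320 × cos 30.49° ≈ 0.5566 × 0.8617 = 0.47963 m.
At 54.36°: 5e-06° × 111320 × cos 54.36° = 5e-06 × 111320 × 0.5827 ≈ 0.32433 m.
Ratio: 0.47963 / 0.32433 = cos 30.49° / cos 54.36° ≈ 1.4789.

1.479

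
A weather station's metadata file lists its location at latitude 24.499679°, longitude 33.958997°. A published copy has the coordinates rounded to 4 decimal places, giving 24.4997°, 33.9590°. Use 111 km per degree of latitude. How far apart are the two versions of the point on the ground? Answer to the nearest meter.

2 meters

The latitude changed by -0.000021° and the longitude by -0.000003°.
N–S: -0.000021° × 111000 m/° = -2.331 m.
East–west at this latitude: -0.000003° × 111000 × cos 24.4997° ≈ -0.000003 × 101006 = -0.303018 m.
Combined displacement = (2.331² + 0.303018²)^½ ≈ 2.35061 m.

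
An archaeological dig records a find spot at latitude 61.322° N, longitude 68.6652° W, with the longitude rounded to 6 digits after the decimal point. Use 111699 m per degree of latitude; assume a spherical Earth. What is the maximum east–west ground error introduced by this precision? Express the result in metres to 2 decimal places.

Rounding to 6 decimal places leaves the longitude within ±5e-07° of the true value.
At latitude 61.322° a degree of longitude spans 111699 m × cos 61.322° = 111699 × 0.4799 ≈ 53602.9 m.
So at most 5e-07° × 53602.9 ≈ 0.0268014 m east–west.

0.03 metres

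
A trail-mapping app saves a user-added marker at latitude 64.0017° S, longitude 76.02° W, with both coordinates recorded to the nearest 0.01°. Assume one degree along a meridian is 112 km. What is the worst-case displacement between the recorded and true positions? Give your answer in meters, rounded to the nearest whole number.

611 meters

Rounding to 2 decimal places leaves each coordinate within ±0.005° of the true value.
Latitude error → 0.005 × 112000 = 560 m along the meridian.
Longitude error → 0.005 × 112000 × cos 64.0017° = 0.005 × 112000 × 0.4383 ≈ 245.473 m.
Worst case both components are at the extreme and orthogonal: √(560² + 245.473²) ≈ 611.438 m.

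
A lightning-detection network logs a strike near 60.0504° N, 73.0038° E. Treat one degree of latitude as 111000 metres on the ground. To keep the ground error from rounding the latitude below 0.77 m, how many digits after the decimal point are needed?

One degree of latitude covers 111000 m.
N decimal places → at most half a unit in the last place, 0.5 × 10⁻ᴺ° = 111000/2 × 10⁻ᴺ m.
Need 0.5 × 111000 × 10⁻ᴺ ≤ 0.77 → 10⁻ᴺ ≤ 1.387e-05, so N ≥ 4.86.
So 5 decimal places suffice (0.555 m); 4 would allow up to 5.55 m.

5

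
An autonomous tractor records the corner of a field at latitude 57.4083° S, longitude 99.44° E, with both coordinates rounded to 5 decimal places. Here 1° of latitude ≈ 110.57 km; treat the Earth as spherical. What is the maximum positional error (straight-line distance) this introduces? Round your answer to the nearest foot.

Rounding to 5 decimal places leaves each coordinate within ±5e-06° of the true value.
N–S: 5e-06° × 110570 m/° = 0.55285 m.
Longitude error → 5e-06 × 110570 × cos 57.4083° = 5e-06 × 110570 × 0.5386 ≈ 0.297792 m.
Worst case both components are at the extreme and orthogonal: √(0.55285² + 0.297792²) ≈ 0.627952 m.
Converting: 0.627952 m × 3.2808 ft/m ≈ 2.0602 ft.

2 feet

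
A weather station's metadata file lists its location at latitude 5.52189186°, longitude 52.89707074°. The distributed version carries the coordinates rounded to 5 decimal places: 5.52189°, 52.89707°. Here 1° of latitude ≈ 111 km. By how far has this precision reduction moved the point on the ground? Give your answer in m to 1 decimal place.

The latitude changed by +0.00000186° and the longitude by +0.00000074°.
N–S: 0.00000186° × 111000 m/° = 0.20646 m.
East–west at this latitude: 0.00000074° × 111000 × cos 5.52189° ≈ 0.00000074 × 110485 = 0.0817588 m.
Combined displacement = (0.20646² + 0.0817588²)^½ ≈ 0.222059 m.

0.2 m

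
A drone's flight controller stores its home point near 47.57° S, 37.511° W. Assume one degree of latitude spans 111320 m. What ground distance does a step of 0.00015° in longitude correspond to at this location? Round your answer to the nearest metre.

At 47.57° a degree of longitude is 111320 × cos 47.57° ≈ 75106.4 m, so 0.00015° corresponds to 11.266 m.

11 metres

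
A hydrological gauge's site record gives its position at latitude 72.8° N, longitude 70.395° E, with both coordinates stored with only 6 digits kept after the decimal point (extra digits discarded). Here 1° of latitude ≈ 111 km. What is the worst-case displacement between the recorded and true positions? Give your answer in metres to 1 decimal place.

Truncating at 6 decimal places can drop up to a full unit in the last place, so each coordinate may be off by as much as 1e-06°.
North–south component: 1e-06° × 111000 = 0.111 m.
E–W at 72.8°: 1e-06° × 111000 × cos 72.8° = 1e-06 × 111000 × 0.2957 ≈ 0.0328236 m.
The two errors are perpendicular, so the maximum displacement is √(0.111² + 0.0328236²) ≈ 0.115751 m.

0.1 metres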